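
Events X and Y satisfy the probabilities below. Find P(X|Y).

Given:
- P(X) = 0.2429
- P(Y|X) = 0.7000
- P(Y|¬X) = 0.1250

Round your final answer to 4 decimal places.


Bayes' theorem: P(X|Y) = P(Y|X) × P(X) / P(Y)

Step 1: Calculate P(Y) using law of total probability
P(Y) = P(Y|X)P(X) + P(Y|¬X)P(¬X)
     = 0.7000 × 0.2429 + 0.1250 × 0.7571
     = 0.17003000 + 0.09463750
     = 0.26466750

Step 2: Apply Bayes' theorem
P(X|Y) = P(Y|X) × P(X) / P(Y)
       = 0.17003000 / 0.26466750
       = 0.6424


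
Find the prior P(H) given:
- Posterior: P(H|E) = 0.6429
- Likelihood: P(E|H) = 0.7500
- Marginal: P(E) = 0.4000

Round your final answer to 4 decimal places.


From Bayes' theorem: P(H|E) = P(E|H) × P(H) / P(E)

Rearranging for P(H):
P(H) = P(H|E) × P(E) / P(E|H)
     = 0.6429 × 0.4000 / 0.7500
     = 0.25716000 / 0.7500
     = 0.3429


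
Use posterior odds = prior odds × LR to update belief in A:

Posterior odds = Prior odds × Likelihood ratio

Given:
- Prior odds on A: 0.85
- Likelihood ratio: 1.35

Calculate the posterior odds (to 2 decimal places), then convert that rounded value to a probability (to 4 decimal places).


Step 1: Calculate posterior odds
Posterior odds = Prior odds × LR
               = 0.85 × 1.35
               = 1.15

Step 2: Convert to probability
P(A|E) = Posterior odds / (1 + Posterior odds)
       = 1.15 / (1 + 1.15)
       = 1.15 / 2.15
       = 0.5349

The evidence increased P(A) from 0.4595 to 0.5349.


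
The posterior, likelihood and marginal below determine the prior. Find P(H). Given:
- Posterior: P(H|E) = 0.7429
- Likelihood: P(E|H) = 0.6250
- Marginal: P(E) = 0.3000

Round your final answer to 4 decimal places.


From Bayes' theorem: P(H|E) = P(E|H) × P(H) / P(E)

Rearranging for P(H):
P(H) = P(H|E) × P(E) / P(E|H)
     = 0.7429 × 0.3000 / 0.6250
     = 0.22287000 / 0.6250
     = 0.3566


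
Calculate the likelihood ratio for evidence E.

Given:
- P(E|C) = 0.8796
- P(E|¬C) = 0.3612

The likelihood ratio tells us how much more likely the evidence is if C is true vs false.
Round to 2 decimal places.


Likelihood Ratio (LR) = P(E|C) / P(E|¬C)

LR = 0.8796 / 0.3612
   = 2.44

The evidence is 2.44 times more likely if C is true than if C is false.
Because LR exceeds 1, E is evidence for C.


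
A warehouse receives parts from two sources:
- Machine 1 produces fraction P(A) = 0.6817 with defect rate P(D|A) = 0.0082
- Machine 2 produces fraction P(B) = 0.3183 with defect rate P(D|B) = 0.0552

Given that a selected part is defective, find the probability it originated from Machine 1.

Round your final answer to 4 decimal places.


Let A = from Machine 1, D = defective

Given:
- P(A) = 0.6817, P(B) = 0.3183
- P(D|A) = 0.0082, P(D|B) = 0.0552

Step 1: Find P(D)
P(D) = P(D|A)P(A) + P(D|B)P(B)
     = 0.0082 × 0.6817 + 0.0552 × 0.3183
     = 0.00558994 + 0.01757016
     = 0.02316010

Step 2: Apply Bayes' theorem
P(A|D) = P(D|A)P(A) / P(D)
       = 0.00558994 / 0.02316010
       = 0.2414


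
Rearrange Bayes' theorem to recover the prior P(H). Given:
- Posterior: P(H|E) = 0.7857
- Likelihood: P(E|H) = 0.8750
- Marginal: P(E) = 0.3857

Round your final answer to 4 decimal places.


From Bayes' theorem: P(H|E) = P(E|H) × P(H) / P(E)

Rearranging for P(H):
P(H) = P(H|E) × P(E) / P(E|H)
     = 0.7857 × 0.3857 / 0.8750
     = 0.30304449 / 0.8750
     = 0.3463


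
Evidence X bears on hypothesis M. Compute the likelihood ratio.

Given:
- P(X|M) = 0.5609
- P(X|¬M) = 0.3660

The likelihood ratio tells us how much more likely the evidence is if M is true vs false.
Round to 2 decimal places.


Likelihood Ratio (LR) = P(X|M) / P(X|¬M)

LR = 0.5609 / 0.3660
   = 1.53

The evidence is 1.53 times more likely if M is true than if M is false.
Since LR > 1, the evidence supports M over ¬M.


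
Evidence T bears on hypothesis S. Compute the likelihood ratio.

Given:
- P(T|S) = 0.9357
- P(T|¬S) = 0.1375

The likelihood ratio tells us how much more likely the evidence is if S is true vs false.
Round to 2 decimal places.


Likelihood Ratio (LR) = P(T|S) / P(T|¬S)

LR = 0.9357 / 0.1375
   = 6.81

The evidence is 6.81 times more likely if S is true than if S is false.
Because LR exceeds 1, T is evidence for S.


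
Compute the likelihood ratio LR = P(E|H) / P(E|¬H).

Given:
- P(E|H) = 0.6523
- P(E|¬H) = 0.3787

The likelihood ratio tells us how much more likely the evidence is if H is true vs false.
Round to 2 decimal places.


Likelihood Ratio (LR) = P(E|H) / P(E|¬H)

LR = 0.6523 / 0.3787
   = 1.72

The evidence is 1.72 times more likely if H is true than if H is false.
Since LR > 1, the evidence supports H over ¬H.


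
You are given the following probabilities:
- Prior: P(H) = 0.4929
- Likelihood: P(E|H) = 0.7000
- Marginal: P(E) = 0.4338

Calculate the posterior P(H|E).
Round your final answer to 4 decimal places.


Using Bayes' theorem:

P(H|E) = P(E|H) × P(H) / P(E)
       = 0.7000 × 0.4929 / 0.4338
       = 0.34503000 / 0.4338
       = 0.7954

The evidence strengthens our belief in H.
Prior: 0.4929 → Posterior: 0.7954


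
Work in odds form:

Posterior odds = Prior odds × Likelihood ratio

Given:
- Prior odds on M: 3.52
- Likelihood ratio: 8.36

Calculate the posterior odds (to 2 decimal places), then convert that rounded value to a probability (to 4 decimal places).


Step 1: Calculate posterior odds
Posterior odds = Prior odds × LR
               = 3.52 × 8.36
               = 29.43

Step 2: Convert to probability
P(M|E) = Posterior odds / (1 + Posterior odds)
       = 29.43 / (1 + 29.43)
       = 29.43 / 30.43
       = 0.9671

The evidence increased P(M) from 0.7788 to 0.9671.


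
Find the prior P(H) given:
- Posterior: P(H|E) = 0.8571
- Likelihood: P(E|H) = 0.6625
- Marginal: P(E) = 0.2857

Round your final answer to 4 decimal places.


From Bayes' theorem: P(H|E) = P(E|H) × P(H) / P(E)

Rearranging for P(H):
P(H) = P(H|E) × P(E) / P(E|H)
     = 0.8571 × 0.2857 / 0.6625
     = 0.24487347 / 0.6625
     = 0.3696


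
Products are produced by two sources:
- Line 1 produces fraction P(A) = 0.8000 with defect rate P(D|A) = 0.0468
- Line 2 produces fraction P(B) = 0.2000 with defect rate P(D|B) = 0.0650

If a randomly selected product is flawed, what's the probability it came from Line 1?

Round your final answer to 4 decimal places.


Let A = from Line 1, D = flawed

Given:
- P(A) = 0.8000, P(B) = 0.2000
- P(D|A) = 0.0468, P(D|B) = 0.0650

Step 1: Find P(D)
P(D) = P(D|A)P(A) + P(D|B)P(B)
     = 0.0468 × 0.8000 + 0.0650 × 0.2000
     = 0.03744000 + 0.01300000
     = 0.05044000

Step 2: Apply Bayes' theorem
P(A|D) = P(D|A)P(A) / P(D)
       = 0.03744000 / 0.05044000
       = 0.7423


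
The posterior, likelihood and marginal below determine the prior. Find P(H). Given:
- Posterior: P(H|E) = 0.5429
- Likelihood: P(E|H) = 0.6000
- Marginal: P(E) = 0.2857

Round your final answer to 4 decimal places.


From Bayes' theorem: P(H|E) = P(E|H) × P(H) / P(E)

Rearranging for P(H):
P(H) = P(H|E) × P(E) / P(E|H)
     = 0.5429 × 0.2857 / 0.6000
     = 0.15510653 / 0.6000
     = 0.2585


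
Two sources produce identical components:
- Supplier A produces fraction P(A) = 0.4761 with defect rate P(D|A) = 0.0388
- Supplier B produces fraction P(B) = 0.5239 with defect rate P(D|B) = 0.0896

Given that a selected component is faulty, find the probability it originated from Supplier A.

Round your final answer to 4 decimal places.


Let A = from Supplier A, D = faulty

Given:
- P(A) = 0.4761, P(B) = 0.5239
- P(D|A) = 0.0388, P(D|B) = 0.0896

Step 1: Find P(D)
P(D) = P(D|A)P(A) + P(D|B)P(B)
     = 0.0388 × 0.4761 + 0.0896 × 0.5239
     = 0.01847268 + 0.04694144
     = 0.06541412

Step 2: Apply Bayes' theorem
P(A|D) = P(D|A)P(A) / P(D)
       = 0.01847268 / 0.06541412
       = 0.2824


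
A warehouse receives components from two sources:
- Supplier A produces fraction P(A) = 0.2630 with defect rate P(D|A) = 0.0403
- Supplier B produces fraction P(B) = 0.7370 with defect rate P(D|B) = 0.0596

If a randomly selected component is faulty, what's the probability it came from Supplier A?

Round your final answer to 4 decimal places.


Let A = from Supplier A, D = faulty

Given:
- P(A) = 0.2630, P(B) = 0.7370
- P(D|A) = 0.0403, P(D|B) = 0.0596

Step 1: Find P(D)
P(D) = P(D|A)P(A) + P(D|B)P(B)
     = 0.0403 × 0.2630 + 0.0596 × 0.7370
     = 0.01059890 + 0.04392520
     = 0.05452410

Step 2: Apply Bayes' theorem
P(A|D) = P(D|A)P(A) / P(D)
       = 0.01059890 / 0.05452410
       = 0.1944


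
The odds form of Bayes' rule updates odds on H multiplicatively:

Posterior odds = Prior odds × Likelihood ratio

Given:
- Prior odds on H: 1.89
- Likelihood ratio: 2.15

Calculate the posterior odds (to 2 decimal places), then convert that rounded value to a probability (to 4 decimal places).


Step 1: Calculate posterior odds
Posterior odds = Prior odds × LR
               = 1.89 × 2.15
               = 4.06

Step 2: Convert to probability
P(H|E) = Posterior odds / (1 + Posterior odds)
       = 4.06 / (1 + 4.06)
       = 4.06 / 5.06
       = 0.8024

The evidence increased P(H) from 0.6540 to 0.8024.


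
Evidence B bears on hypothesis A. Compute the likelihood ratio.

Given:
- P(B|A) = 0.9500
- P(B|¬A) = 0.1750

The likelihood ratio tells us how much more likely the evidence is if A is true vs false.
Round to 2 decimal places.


Likelihood Ratio (LR) = P(B|A) / P(B|¬A)

LR = 0.9500 / 0.1750
   = 5.43

The evidence is 5.43 times more likely if A is true than if A is false.
LR > 1, so observing B raises the odds in favor of A.


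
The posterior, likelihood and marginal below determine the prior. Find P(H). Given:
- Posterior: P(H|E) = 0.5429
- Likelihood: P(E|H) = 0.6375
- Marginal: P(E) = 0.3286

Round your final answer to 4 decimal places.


From Bayes' theorem: P(H|E) = P(E|H) × P(H) / P(E)

Rearranging for P(H):
P(H) = P(H|E) × P(E) / P(E|H)
     = 0.5429 × 0.3286 / 0.6375
     = 0.17839694 / 0.6375
     = 0.2798


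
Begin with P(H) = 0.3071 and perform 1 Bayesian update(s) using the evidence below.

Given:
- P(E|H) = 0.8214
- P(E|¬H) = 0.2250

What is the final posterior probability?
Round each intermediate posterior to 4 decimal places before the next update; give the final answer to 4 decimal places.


Sequential Bayesian updating:

Initial prior: P(H) = 0.3071

Update 1:
  P(E) = 0.8214 × 0.3071 + 0.2250 × 0.6929 = 0.25225194 + 0.15590250 = 0.40815444
  P(H|E) = 0.25225194 / 0.40815444 = 0.6180

Final posterior: 0.6180


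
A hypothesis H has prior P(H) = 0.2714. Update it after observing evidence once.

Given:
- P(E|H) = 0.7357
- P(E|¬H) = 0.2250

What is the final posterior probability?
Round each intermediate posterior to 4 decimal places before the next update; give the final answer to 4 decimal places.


Sequential Bayesian updating:

Initial prior: P(H) = 0.2714

Update 1:
  P(E) = 0.7357 × 0.2714 + 0.2250 × 0.7286 = 0.19966898 + 0.16393500 = 0.36360398
  P(H|E) = 0.19966898 / 0.36360398 = 0.5491

Final posterior: 0.5491


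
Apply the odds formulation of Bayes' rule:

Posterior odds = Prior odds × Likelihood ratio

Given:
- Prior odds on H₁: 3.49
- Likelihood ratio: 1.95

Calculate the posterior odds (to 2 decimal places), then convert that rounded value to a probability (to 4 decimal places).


Step 1: Calculate posterior odds
Posterior odds = Prior odds × LR
               = 3.49 × 1.95
               = 6.81

Step 2: Convert to probability
P(H₁|E) = Posterior odds / (1 + Posterior odds)
       = 6.81 / (1 + 6.81)
       = 6.81 / 7.81
       = 0.8720

The evidence increased P(H₁) from 0.7773 to 0.8720.


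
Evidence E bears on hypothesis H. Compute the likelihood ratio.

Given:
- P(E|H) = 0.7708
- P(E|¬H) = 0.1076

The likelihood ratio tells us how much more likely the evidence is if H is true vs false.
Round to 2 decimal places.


Likelihood Ratio (LR) = P(E|H) / P(E|¬H)

LR = 0.7708 / 0.1076
   = 7.16

The evidence is 7.16 times more likely if H is true than if H is false.
Because LR exceeds 1, E is evidence for H.


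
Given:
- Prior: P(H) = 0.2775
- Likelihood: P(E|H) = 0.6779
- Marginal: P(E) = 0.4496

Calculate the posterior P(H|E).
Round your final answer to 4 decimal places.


Using Bayes' theorem:

P(H|E) = P(E|H) × P(H) / P(E)
       = 0.6779 × 0.2775 / 0.4496
       = 0.18811725 / 0.4496
       = 0.4184

The evidence strengthens our belief in H.
Prior: 0.2775 → Posterior: 0.4184


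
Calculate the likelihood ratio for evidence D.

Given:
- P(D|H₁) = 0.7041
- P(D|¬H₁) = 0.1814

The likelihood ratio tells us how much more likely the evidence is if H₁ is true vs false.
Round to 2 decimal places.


Likelihood Ratio (LR) = P(D|H₁) / P(D|¬H₁)

LR = 0.7041 / 0.1814
   = 3.88

The evidence is 3.88 times more likely if H₁ is true than if H₁ is false.
LR > 1, so observing D raises the odds in favor of H₁.


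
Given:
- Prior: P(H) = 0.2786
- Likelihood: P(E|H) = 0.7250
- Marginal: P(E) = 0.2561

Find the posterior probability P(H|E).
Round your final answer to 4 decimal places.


Using Bayes' theorem:

P(H|E) = P(E|H) × P(H) / P(E)
       = 0.7250 × 0.2786 / 0.2561
       = 0.20198500 / 0.2561
       = 0.7887

The evidence strengthens our belief in H.
Prior: 0.2786 → Posterior: 0.7887


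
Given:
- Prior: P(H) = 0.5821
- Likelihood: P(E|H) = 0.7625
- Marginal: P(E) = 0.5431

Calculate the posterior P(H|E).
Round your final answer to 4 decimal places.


Using Bayes' theorem:

P(H|E) = P(E|H) × P(H) / P(E)
       = 0.7625 × 0.5821 / 0.5431
       = 0.44385125 / 0.5431
       = 0.8173

The evidence strengthens our belief in H.
Prior: 0.5821 → Posterior: 0.8173


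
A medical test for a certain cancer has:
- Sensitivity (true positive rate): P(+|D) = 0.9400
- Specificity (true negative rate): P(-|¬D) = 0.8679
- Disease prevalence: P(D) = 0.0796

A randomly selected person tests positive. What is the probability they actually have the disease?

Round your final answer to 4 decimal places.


Let D = has disease, + = positive test

Given:
- P(D) = 0.0796 (prevalence)
- P(+|D) = 0.9400 (sensitivity)
- P(-|¬D) = 0.8679 (specificity)
- P(+|¬D) = 0.1321 (false positive rate = 1 - specificity)

Step 1: Find P(+)
P(+) = P(+|D)P(D) + P(+|¬D)P(¬D)
     = 0.9400 × 0.0796 + 0.1321 × 0.9204
     = 0.07482400 + 0.12158484
     = 0.19640884

Step 2: Apply Bayes' theorem for P(D|+)
P(D|+) = P(+|D)P(D) / P(+)
       = 0.07482400 / 0.19640884
       = 0.3810


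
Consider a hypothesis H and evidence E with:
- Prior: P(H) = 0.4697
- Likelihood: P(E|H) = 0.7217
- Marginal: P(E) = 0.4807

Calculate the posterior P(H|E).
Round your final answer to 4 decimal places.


Using Bayes' theorem:

P(H|E) = P(E|H) × P(H) / P(E)
       = 0.7217 × 0.4697 / 0.4807
       = 0.33898249 / 0.4807
       = 0.7052

The evidence strengthens our belief in H.
Prior: 0.4697 → Posterior: 0.7052


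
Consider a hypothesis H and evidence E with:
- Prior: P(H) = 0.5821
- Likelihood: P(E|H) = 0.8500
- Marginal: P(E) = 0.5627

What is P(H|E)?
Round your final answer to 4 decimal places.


Using Bayes' theorem:

P(H|E) = P(E|H) × P(H) / P(E)
       = 0.8500 × 0.5821 / 0.5627
       = 0.49478500 / 0.5627
       = 0.8793

The evidence strengthens our belief in H.
Prior: 0.5821 → Posterior: 0.8793


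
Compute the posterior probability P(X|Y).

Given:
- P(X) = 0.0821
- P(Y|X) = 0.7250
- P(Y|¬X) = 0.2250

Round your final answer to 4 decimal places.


Bayes' theorem: P(X|Y) = P(Y|X) × P(X) / P(Y)

Step 1: Calculate P(Y) using law of total probability
P(Y) = P(Y|X)P(X) + P(Y|¬X)P(¬X)
     = 0.7250 × 0.0821 + 0.2250 × 0.9179
     = 0.05952250 + 0.20652750
     = 0.26605000

Step 2: Apply Bayes' theorem
P(X|Y) = P(Y|X) × P(X) / P(Y)
       = 0.05952250 / 0.26605000
       = 0.2237


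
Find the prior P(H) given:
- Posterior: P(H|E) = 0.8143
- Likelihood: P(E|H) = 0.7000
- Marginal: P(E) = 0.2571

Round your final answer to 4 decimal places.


From Bayes' theorem: P(H|E) = P(E|H) × P(H) / P(E)

Rearranging for P(H):
P(H) = P(H|E) × P(E) / P(E|H)
     = 0.8143 × 0.2571 / 0.7000
     = 0.20935653 / 0.7000
     = 0.2991


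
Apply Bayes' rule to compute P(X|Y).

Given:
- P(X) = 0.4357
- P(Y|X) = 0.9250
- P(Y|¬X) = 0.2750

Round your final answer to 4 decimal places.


Bayes' theorem: P(X|Y) = P(Y|X) × P(X) / P(Y)

Step 1: Calculate P(Y) using law of total probability
P(Y) = P(Y|X)P(X) + P(Y|¬X)P(¬X)
     = 0.9250 × 0.4357 + 0.2750 × 0.5643
     = 0.40302250 + 0.15518250
     = 0.55820500

Step 2: Apply Bayes' theorem
P(X|Y) = P(Y|X) × P(X) / P(Y)
       = 0.40302250 / 0.55820500
       = 0.7220


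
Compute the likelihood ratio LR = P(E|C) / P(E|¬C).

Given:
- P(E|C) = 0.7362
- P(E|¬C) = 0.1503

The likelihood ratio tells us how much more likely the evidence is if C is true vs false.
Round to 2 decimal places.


Likelihood Ratio (LR) = P(E|C) / P(E|¬C)

LR = 0.7362 / 0.1503
   = 4.90

The evidence is 4.90 times more likely if C is true than if C is false.
Since LR > 1, the evidence supports C over ¬C.


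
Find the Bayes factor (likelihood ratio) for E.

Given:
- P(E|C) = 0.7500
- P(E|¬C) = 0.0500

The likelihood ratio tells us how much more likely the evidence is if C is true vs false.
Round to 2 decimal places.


Likelihood Ratio (LR) = P(E|C) / P(E|¬C)

LR = 0.7500 / 0.0500
   = 15.00

The evidence is 15.00 times more likely if C is true than if C is false.
Since LR > 1, the evidence supports C over ¬C.


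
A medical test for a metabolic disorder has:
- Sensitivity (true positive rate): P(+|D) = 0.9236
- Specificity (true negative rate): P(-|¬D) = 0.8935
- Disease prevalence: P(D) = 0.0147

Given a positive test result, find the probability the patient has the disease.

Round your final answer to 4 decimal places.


Let D = has disease, + = positive test

Given:
- P(D) = 0.0147 (prevalence)
- P(+|D) = 0.9236 (sensitivity)
- P(-|¬D) = 0.8935 (specificity)
- P(+|¬D) = 0.1065 (false positive rate = 1 - specificity)

Step 1: Find P(+)
P(+) = P(+|D)P(D) + P(+|¬D)P(¬D)
     = 0.9236 × 0.0147 + 0.1065 × 0.9853
     = 0.01357692 + 0.10493445
     = 0.11851137

Step 2: Apply Bayes' theorem for P(D|+)
P(D|+) = P(+|D)P(D) / P(+)
       = 0.01357692 / 0.11851137
       = 0.1146


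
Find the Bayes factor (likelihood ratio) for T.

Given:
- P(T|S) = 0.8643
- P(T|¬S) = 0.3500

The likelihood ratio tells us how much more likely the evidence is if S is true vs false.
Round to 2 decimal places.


Likelihood Ratio (LR) = P(T|S) / P(T|¬S)

LR = 0.8643 / 0.3500
   = 2.47

The evidence is 2.47 times more likely if S is true than if S is false.
LR > 1, so observing T raises the odds in favor of S.


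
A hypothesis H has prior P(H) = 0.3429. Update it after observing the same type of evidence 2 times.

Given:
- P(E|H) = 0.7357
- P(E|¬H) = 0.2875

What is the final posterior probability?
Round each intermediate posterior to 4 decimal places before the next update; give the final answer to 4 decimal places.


Sequential Bayesian updating:

Initial prior: P(H) = 0.3429

Update 1:
  P(E) = 0.7357 × 0.3429 + 0.2875 × 0.6571 = 0.25227153 + 0.18891625 = 0.44118778
  P(H|E) = 0.25227153 / 0.44118778 = 0.5718

Update 2:
  P(E) = 0.7357 × 0.5718 + 0.2875 × 0.4282 = 0.42067326 + 0.12310750 = 0.54378076
  P(H|E) = 0.42067326 / 0.54378076 = 0.7736

Final posterior: 0.7736


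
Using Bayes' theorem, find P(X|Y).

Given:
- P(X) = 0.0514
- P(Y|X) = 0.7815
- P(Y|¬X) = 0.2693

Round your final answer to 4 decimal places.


Bayes' theorem: P(X|Y) = P(Y|X) × P(X) / P(Y)

Step 1: Calculate P(Y) using law of total probability
P(Y) = P(Y|X)P(X) + P(Y|¬X)P(¬X)
     = 0.7815 × 0.0514 + 0.2693 × 0.9486
     = 0.04016910 + 0.25545798
     = 0.29562708

Step 2: Apply Bayes' theorem
P(X|Y) = P(Y|X) × P(X) / P(Y)
       = 0.04016910 / 0.29562708
       = 0.1359


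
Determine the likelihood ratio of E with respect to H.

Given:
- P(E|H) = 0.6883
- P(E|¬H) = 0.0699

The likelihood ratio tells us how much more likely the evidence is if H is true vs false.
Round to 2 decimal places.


Likelihood Ratio (LR) = P(E|H) / P(E|¬H)

LR = 0.6883 / 0.0699
   = 9.85

The evidence is 9.85 times more likely if H is true than if H is false.
LR > 1, so observing E raises the odds in favor of H.


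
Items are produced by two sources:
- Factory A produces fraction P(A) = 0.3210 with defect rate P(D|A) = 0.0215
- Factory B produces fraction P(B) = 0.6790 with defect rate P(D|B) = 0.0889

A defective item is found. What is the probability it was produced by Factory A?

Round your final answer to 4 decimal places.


Let A = from Factory A, D = defective

Given:
- P(A) = 0.3210, P(B) = 0.6790
- P(D|A) = 0.0215, P(D|B) = 0.0889

Step 1: Find P(D)
P(D) = P(D|A)P(A) + P(D|B)P(B)
     = 0.0215 × 0.3210 + 0.0889 × 0.6790
     = 0.00690150 + 0.06036310
     = 0.06726460

Step 2: Apply Bayes' theorem
P(A|D) = P(D|A)P(A) / P(D)
       = 0.00690150 / 0.06726460
       = 0.1026


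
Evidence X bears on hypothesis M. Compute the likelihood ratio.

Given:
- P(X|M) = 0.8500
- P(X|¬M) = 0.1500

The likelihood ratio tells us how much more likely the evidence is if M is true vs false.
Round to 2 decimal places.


Likelihood Ratio (LR) = P(X|M) / P(X|¬M)

LR = 0.8500 / 0.1500
   = 5.67

The evidence is 5.67 times more likely if M is true than if M is false.
Since LR > 1, the evidence supports M over ¬M.


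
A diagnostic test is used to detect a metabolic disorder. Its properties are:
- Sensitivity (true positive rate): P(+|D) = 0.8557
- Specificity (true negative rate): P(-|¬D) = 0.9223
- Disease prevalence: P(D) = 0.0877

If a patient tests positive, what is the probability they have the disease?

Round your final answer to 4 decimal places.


Let D = has disease, + = positive test

Given:
- P(D) = 0.0877 (prevalence)
- P(+|D) = 0.8557 (sensitivity)
- P(-|¬D) = 0.9223 (specificity)
- P(+|¬D) = 0.0777 (false positive rate = 1 - specificity)

Step 1: Find P(+)
P(+) = P(+|D)P(D) + P(+|¬D)P(¬D)
     = 0.8557 × 0.0877 + 0.0777 × 0.9123
     = 0.07504489 + 0.07088571
     = 0.14593060

Step 2: Apply Bayes' theorem for P(D|+)
P(D|+) = P(+|D)P(D) / P(+)
       = 0.07504489 / 0.14593060
       = 0.5143


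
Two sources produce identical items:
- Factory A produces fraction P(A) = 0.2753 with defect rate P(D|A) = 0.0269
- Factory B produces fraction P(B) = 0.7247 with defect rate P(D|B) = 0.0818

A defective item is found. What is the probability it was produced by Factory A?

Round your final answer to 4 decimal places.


Let A = from Factory A, D = defective

Given:
- P(A) = 0.2753, P(B) = 0.7247
- P(D|A) = 0.0269, P(D|B) = 0.0818

Step 1: Find P(D)
P(D) = P(D|A)P(A) + P(D|B)P(B)
     = 0.0269 × 0.2753 + 0.0818 × 0.7247
     = 0.00740557 + 0.05928046
     = 0.06668603

Step 2: Apply Bayes' theorem
P(A|D) = P(D|A)P(A) / P(D)
       = 0.00740557 / 0.06668603
       = 0.1111


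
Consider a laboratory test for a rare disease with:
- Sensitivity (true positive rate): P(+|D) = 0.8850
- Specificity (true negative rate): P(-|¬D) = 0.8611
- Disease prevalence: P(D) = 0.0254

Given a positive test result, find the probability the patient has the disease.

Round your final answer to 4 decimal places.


Let D = has disease, + = positive test

Given:
- P(D) = 0.0254 (prevalence)
- P(+|D) = 0.8850 (sensitivity)
- P(-|¬D) = 0.8611 (specificity)
- P(+|¬D) = 0.1389 (false positive rate = 1 - specificity)

Step 1: Find P(+)
P(+) = P(+|D)P(D) + P(+|¬D)P(¬D)
     = 0.8850 × 0.0254 + 0.1389 × 0.9746
     = 0.02247900 + 0.13537194
     = 0.15785094

Step 2: Apply Bayes' theorem for P(D|+)
P(D|+) = P(+|D)P(D) / P(+)
       = 0.02247900 / 0.15785094
       = 0.1424


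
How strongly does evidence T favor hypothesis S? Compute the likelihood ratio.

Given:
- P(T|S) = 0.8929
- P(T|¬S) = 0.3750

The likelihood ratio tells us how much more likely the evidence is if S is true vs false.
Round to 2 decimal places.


Likelihood Ratio (LR) = P(T|S) / P(T|¬S)

LR = 0.8929 / 0.3750
   = 2.38

The evidence is 2.38 times more likely if S is true than if S is false.
LR > 1, so observing T raises the odds in favor of S.


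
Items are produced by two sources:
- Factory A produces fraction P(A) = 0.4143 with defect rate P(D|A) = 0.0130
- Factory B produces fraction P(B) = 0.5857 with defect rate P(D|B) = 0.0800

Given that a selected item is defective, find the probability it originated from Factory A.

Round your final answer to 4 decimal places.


Let A = from Factory A, D = defective

Given:
- P(A) = 0.4143, P(B) = 0.5857
- P(D|A) = 0.0130, P(D|B) = 0.0800

Step 1: Find P(D)
P(D) = P(D|A)P(A) + P(D|B)P(B)
     = 0.0130 × 0.4143 + 0.0800 × 0.5857
     = 0.00538590 + 0.04685600
     = 0.05224190

Step 2: Apply Bayes' theorem
P(A|D) = P(D|A)P(A) / P(D)
       = 0.00538590 / 0.05224190
       = 0.1031


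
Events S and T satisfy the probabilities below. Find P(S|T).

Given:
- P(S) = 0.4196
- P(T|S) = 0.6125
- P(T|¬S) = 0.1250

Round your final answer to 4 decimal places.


Bayes' theorem: P(S|T) = P(T|S) × P(S) / P(T)

Step 1: Calculate P(T) using law of total probability
P(T) = P(T|S)P(S) + P(T|¬S)P(¬S)
     = 0.6125 × 0.4196 + 0.1250 × 0.5804
     = 0.25700500 + 0.07255000
     = 0.32955500

Step 2: Apply Bayes' theorem
P(S|T) = P(T|S) × P(S) / P(T)
       = 0.25700500 / 0.32955500
       = 0.7799


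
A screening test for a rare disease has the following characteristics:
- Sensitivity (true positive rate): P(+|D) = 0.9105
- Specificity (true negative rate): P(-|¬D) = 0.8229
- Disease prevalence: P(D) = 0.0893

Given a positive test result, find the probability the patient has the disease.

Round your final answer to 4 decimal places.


Let D = has disease, + = positive test

Given:
- P(D) = 0.0893 (prevalence)
- P(+|D) = 0.9105 (sensitivity)
- P(-|¬D) = 0.8229 (specificity)
- P(+|¬D) = 0.1771 (false positive rate = 1 - specificity)

Step 1: Find P(+)
P(+) = P(+|D)P(D) + P(+|¬D)P(¬D)
     = 0.9105 × 0.0893 + 0.1771 × 0.9107
     = 0.08130765 + 0.16128497
     = 0.24259262

Step 2: Apply Bayes' theorem for P(D|+)
P(D|+) = P(+|D)P(D) / P(+)
       = 0.08130765 / 0.24259262
       = 0.3352


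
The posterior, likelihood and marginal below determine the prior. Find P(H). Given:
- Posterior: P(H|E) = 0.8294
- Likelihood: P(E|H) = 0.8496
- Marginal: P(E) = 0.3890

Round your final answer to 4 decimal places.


From Bayes' theorem: P(H|E) = P(E|H) × P(H) / P(E)

Rearranging for P(H):
P(H) = P(H|E) × P(E) / P(E|H)
     = 0.8294 × 0.3890 / 0.8496
     = 0.32263660 / 0.8496
     = 0.3798


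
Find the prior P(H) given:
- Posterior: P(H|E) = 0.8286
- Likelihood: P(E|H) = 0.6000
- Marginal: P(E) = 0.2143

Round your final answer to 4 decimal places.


From Bayes' theorem: P(H|E) = P(E|H) × P(H) / P(E)

Rearranging for P(H):
P(H) = P(H|E) × P(E) / P(E|H)
     = 0.8286 × 0.2143 / 0.6000
     = 0.17756898 / 0.6000
     = 0.2959


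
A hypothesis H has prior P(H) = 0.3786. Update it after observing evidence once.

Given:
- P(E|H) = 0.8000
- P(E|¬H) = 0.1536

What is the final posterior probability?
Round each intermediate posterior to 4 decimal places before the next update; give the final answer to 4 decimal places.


Sequential Bayesian updating:

Initial prior: P(H) = 0.3786

Update 1:
  P(E) = 0.8000 × 0.3786 + 0.1536 × 0.6214 = 0.30288000 + 0.09544704 = 0.39832704
  P(H|E) = 0.30288000 / 0.39832704 = 0.7604

Final posterior: 0.7604


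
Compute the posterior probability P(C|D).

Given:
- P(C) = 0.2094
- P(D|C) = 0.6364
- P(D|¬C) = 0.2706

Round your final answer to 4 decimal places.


Bayes' theorem: P(C|D) = P(D|C) × P(C) / P(D)

Step 1: Calculate P(D) using law of total probability
P(D) = P(D|C)P(C) + P(D|¬C)P(¬C)
     = 0.6364 × 0.2094 + 0.2706 × 0.7906
     = 0.13326216 + 0.21393636
     = 0.34719852

Step 2: Apply Bayes' theorem
P(C|D) = P(D|C) × P(C) / P(D)
       = 0.13326216 / 0.34719852
       = 0.3838


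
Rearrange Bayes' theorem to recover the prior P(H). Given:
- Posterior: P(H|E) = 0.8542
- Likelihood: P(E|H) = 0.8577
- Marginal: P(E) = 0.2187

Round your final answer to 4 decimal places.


From Bayes' theorem: P(H|E) = P(E|H) × P(H) / P(E)

Rearranging for P(H):
P(H) = P(H|E) × P(E) / P(E|H)
     = 0.8542 × 0.2187 / 0.8577
     = 0.18681354 / 0.8577
     = 0.2178


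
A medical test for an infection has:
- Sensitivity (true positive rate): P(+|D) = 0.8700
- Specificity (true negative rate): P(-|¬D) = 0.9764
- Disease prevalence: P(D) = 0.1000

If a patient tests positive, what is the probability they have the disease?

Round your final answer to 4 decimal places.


Let D = has disease, + = positive test

Given:
- P(D) = 0.1000 (prevalence)
- P(+|D) = 0.8700 (sensitivity)
- P(-|¬D) = 0.9764 (specificity)
- P(+|¬D) = 0.0236 (false positive rate = 1 - specificity)

Step 1: Find P(+)
P(+) = P(+|D)P(D) + P(+|¬D)P(¬D)
     = 0.8700 × 0.1000 + 0.0236 × 0.9000
     = 0.08700000 + 0.02124000
     = 0.10824000

Step 2: Apply Bayes' theorem for P(D|+)
P(D|+) = P(+|D)P(D) / P(+)
       = 0.08700000 / 0.10824000
       = 0.8038


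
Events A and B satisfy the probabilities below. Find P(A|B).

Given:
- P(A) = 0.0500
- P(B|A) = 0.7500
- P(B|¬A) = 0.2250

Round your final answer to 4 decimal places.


Bayes' theorem: P(A|B) = P(B|A) × P(A) / P(B)

Step 1: Calculate P(B) using law of total probability
P(B) = P(B|A)P(A) + P(B|¬A)P(¬A)
     = 0.7500 × 0.0500 + 0.2250 × 0.9500
     = 0.03750000 + 0.21375000
     = 0.25125000

Step 2: Apply Bayes' theorem
P(A|B) = P(B|A) × P(A) / P(B)
       = 0.03750000 / 0.25125000
       = 0.1493


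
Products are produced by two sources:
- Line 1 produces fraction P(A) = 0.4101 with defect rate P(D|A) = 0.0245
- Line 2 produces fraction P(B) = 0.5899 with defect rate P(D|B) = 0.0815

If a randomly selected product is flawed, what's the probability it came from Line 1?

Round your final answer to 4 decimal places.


Let A = from Line 1, D = flawed

Given:
- P(A) = 0.4101, P(B) = 0.5899
- P(D|A) = 0.0245, P(D|B) = 0.0815

Step 1: Find P(D)
P(D) = P(D|A)P(A) + P(D|B)P(B)
     = 0.0245 × 0.4101 + 0.0815 × 0.5899
     = 0.01004745 + 0.04807685
     = 0.05812430

Step 2: Apply Bayes' theorem
P(A|D) = P(D|A)P(A) / P(D)
       = 0.01004745 / 0.05812430
       = 0.1729


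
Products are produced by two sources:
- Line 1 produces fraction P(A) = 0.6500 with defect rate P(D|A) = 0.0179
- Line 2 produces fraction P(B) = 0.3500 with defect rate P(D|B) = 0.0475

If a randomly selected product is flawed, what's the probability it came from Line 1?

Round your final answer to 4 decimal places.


Let A = from Line 1, D = flawed

Given:
- P(A) = 0.6500, P(B) = 0.3500
- P(D|A) = 0.0179, P(D|B) = 0.0475

Step 1: Find P(D)
P(D) = P(D|A)P(A) + P(D|B)P(B)
     = 0.0179 × 0.6500 + 0.0475 × 0.3500
     = 0.01163500 + 0.01662500
     = 0.02826000

Step 2: Apply Bayes' theorem
P(A|D) = P(D|A)P(A) / P(D)
       = 0.01163500 / 0.02826000
       = 0.4117


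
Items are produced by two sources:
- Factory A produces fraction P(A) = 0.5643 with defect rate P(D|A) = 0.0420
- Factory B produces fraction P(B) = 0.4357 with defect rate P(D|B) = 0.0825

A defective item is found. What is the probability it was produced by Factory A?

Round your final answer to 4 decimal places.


Let A = from Factory A, D = defective

Given:
- P(A) = 0.5643, P(B) = 0.4357
- P(D|A) = 0.0420, P(D|B) = 0.0825

Step 1: Find P(D)
P(D) = P(D|A)P(A) + P(D|B)P(B)
     = 0.0420 × 0.5643 + 0.0825 × 0.4357
     = 0.02370060 + 0.03594525
     = 0.05964585

Step 2: Apply Bayes' theorem
P(A|D) = P(D|A)P(A) / P(D)
       = 0.02370060 / 0.05964585
       = 0.3974


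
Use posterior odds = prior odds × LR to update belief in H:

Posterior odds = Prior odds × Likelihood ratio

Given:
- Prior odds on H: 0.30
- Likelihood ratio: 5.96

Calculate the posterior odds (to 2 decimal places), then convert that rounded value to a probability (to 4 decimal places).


Step 1: Calculate posterior odds
Posterior odds = Prior odds × LR
               = 0.30 × 5.96
               = 1.79

Step 2: Convert to probability
P(H|E) = Posterior odds / (1 + Posterior odds)
       = 1.79 / (1 + 1.79)
       = 1.79 / 2.79
       = 0.6416

The evidence increased P(H) from 0.2308 to 0.6416.


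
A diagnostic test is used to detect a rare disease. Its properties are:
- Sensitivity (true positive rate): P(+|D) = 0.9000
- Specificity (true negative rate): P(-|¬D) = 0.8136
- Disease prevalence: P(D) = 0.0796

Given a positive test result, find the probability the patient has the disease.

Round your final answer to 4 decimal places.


Let D = has disease, + = positive test

Given:
- P(D) = 0.0796 (prevalence)
- P(+|D) = 0.9000 (sensitivity)
- P(-|¬D) = 0.8136 (specificity)
- P(+|¬D) = 0.1864 (false positive rate = 1 - specificity)

Step 1: Find P(+)
P(+) = P(+|D)P(D) + P(+|¬D)P(¬D)
     = 0.9000 × 0.0796 + 0.1864 × 0.9204
     = 0.07164000 + 0.17156256
     = 0.24320256

Step 2: Apply Bayes' theorem for P(D|+)
P(D|+) = P(+|D)P(D) / P(+)
       = 0.07164000 / 0.24320256
       = 0.2946


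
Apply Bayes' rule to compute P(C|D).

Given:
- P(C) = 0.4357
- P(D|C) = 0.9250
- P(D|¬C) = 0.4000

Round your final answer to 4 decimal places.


Bayes' theorem: P(C|D) = P(D|C) × P(C) / P(D)

Step 1: Calculate P(D) using law of total probability
P(D) = P(D|C)P(C) + P(D|¬C)P(¬C)
     = 0.9250 × 0.4357 + 0.4000 × 0.5643
     = 0.40302250 + 0.22572000
     = 0.62874250

Step 2: Apply Bayes' theorem
P(C|D) = P(D|C) × P(C) / P(D)
       = 0.40302250 / 0.62874250
       = 0.6410


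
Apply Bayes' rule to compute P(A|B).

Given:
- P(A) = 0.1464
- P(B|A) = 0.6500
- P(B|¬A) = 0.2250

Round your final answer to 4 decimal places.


Bayes' theorem: P(A|B) = P(B|A) × P(A) / P(B)

Step 1: Calculate P(B) using law of total probability
P(B) = P(B|A)P(A) + P(B|¬A)P(¬A)
     = 0.6500 × 0.1464 + 0.2250 × 0.8536
     = 0.09516000 + 0.19206000
     = 0.28722000

Step 2: Apply Bayes' theorem
P(A|B) = P(B|A) × P(A) / P(B)
       = 0.09516000 / 0.28722000
       = 0.3313


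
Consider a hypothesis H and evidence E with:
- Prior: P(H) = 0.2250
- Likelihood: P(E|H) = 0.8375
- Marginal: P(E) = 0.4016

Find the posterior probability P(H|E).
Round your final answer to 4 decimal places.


Using Bayes' theorem:

P(H|E) = P(E|H) × P(H) / P(E)
       = 0.8375 × 0.2250 / 0.4016
       = 0.18843750 / 0.4016
       = 0.4692

The evidence strengthens our belief in H.
Prior: 0.2250 → Posterior: 0.4692


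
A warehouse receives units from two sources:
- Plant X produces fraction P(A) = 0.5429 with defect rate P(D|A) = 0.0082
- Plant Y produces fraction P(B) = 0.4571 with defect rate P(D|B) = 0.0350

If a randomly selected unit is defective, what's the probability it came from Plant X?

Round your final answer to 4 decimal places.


Let A = from Plant X, D = defective

Given:
- P(A) = 0.5429, P(B) = 0.4571
- P(D|A) = 0.0082, P(D|B) = 0.0350

Step 1: Find P(D)
P(D) = P(D|A)P(A) + P(D|B)P(B)
     = 0.0082 × 0.5429 + 0.0350 × 0.4571
     = 0.00445178 + 0.01599850
     = 0.02045028

Step 2: Apply Bayes' theorem
P(A|D) = P(D|A)P(A) / P(D)
       = 0.00445178 / 0.02045028
       = 0.2177


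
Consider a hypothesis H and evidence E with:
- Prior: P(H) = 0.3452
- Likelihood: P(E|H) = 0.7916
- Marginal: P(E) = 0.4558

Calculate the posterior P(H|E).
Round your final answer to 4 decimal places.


Using Bayes' theorem:

P(H|E) = P(E|H) × P(H) / P(E)
       = 0.7916 × 0.3452 / 0.4558
       = 0.27326032 / 0.4558
       = 0.5995

The evidence strengthens our belief in H.
Prior: 0.3452 → Posterior: 0.5995


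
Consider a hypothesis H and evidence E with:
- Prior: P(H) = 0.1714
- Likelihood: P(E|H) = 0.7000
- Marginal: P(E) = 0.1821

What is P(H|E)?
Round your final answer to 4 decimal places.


Using Bayes' theorem:

P(H|E) = P(E|H) × P(H) / P(E)
       = 0.7000 × 0.1714 / 0.1821
       = 0.11998000 / 0.1821
       = 0.6589

The evidence strengthens our belief in H.
Prior: 0.1714 → Posterior: 0.6589


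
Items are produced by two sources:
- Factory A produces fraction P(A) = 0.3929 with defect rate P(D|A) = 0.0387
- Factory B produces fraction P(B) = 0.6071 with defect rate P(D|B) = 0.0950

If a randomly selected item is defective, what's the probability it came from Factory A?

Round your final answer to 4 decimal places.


Let A = from Factory A, D = defective

Given:
- P(A) = 0.3929, P(B) = 0.6071
- P(D|A) = 0.0387, P(D|B) = 0.0950

Step 1: Find P(D)
P(D) = P(D|A)P(A) + P(D|B)P(B)
     = 0.0387 × 0.3929 + 0.0950 × 0.6071
     = 0.01520523 + 0.05767450
     = 0.07287973

Step 2: Apply Bayes' theorem
P(A|D) = P(D|A)P(A) / P(D)
       = 0.01520523 / 0.07287973
       = 0.2086


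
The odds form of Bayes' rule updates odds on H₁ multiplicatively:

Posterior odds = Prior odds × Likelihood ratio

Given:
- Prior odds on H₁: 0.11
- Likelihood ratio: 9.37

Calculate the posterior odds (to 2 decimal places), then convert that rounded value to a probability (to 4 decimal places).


Step 1: Calculate posterior odds
Posterior odds = Prior odds × LR
               = 0.11 × 9.37
               = 1.03

Step 2: Convert to probability
P(H₁|E) = Posterior odds / (1 + Posterior odds)
       = 1.03 / (1 + 1.03)
       = 1.03 / 2.03
       = 0.5074

The evidence increased P(H₁) from 0.0991 to 0.5074.


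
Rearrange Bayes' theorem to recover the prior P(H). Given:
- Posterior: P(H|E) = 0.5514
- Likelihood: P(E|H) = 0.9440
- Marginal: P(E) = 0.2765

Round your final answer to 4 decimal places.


From Bayes' theorem: P(H|E) = P(E|H) × P(H) / P(E)

Rearranging for P(H):
P(H) = P(H|E) × P(E) / P(E|H)
     = 0.5514 × 0.2765 / 0.9440
     = 0.15246210 / 0.9440
     = 0.1615


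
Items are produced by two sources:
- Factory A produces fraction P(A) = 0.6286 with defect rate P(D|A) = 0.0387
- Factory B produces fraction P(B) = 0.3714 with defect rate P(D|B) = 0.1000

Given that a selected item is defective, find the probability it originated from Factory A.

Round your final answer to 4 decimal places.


Let A = from Factory A, D = defective

Given:
- P(A) = 0.6286, P(B) = 0.3714
- P(D|A) = 0.0387, P(D|B) = 0.1000

Step 1: Find P(D)
P(D) = P(D|A)P(A) + P(D|B)P(B)
     = 0.0387 × 0.6286 + 0.1000 × 0.3714
     = 0.02432682 + 0.03714000
     = 0.06146682

Step 2: Apply Bayes' theorem
P(A|D) = P(D|A)P(A) / P(D)
       = 0.02432682 / 0.06146682
       = 0.3958


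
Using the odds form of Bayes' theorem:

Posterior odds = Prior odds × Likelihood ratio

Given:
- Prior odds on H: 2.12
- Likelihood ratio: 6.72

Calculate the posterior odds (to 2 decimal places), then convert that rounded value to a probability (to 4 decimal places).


Step 1: Calculate posterior odds
Posterior odds = Prior odds × LR
               = 2.12 × 6.72
               = 14.25

Step 2: Convert to probability
P(H|E) = Posterior odds / (1 + Posterior odds)
       = 14.25 / (1 + 14.25)
       = 14.25 / 15.25
       = 0.9344

The evidence increased P(H) from 0.6795 to 0.9344.


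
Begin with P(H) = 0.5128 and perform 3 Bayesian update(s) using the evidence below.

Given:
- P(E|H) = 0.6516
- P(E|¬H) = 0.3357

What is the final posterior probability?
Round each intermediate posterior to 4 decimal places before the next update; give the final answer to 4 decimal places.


Sequential Bayesian updating:

Initial prior: P(H) = 0.5128

Update 1:
  P(E) = 0.6516 × 0.5128 + 0.3357 × 0.4872 = 0.33414048 + 0.16355304 = 0.49769352
  P(H|E) = 0.33414048 / 0.49769352 = 0.6714

Update 2:
  P(E) = 0.6516 × 0.6714 + 0.3357 × 0.3286 = 0.43748424 + 0.11031102 = 0.54779526
  P(H|E) = 0.43748424 / 0.54779526 = 0.7986

Update 3:
  P(E) = 0.6516 × 0.7986 + 0.3357 × 0.2014 = 0.52036776 + 0.06760998 = 0.58797774
  P(H|E) = 0.52036776 / 0.58797774 = 0.8850

Final posterior: 0.8850


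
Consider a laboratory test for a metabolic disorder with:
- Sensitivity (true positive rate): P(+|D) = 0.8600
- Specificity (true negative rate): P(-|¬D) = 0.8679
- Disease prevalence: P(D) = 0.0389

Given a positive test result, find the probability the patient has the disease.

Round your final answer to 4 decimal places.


Let D = has disease, + = positive test

Given:
- P(D) = 0.0389 (prevalence)
- P(+|D) = 0.8600 (sensitivity)
- P(-|¬D) = 0.8679 (specificity)
- P(+|¬D) = 0.1321 (false positive rate = 1 - specificity)

Step 1: Find P(+)
P(+) = P(+|D)P(D) + P(+|¬D)P(¬D)
     = 0.8600 × 0.0389 + 0.1321 × 0.9611
     = 0.03345400 + 0.12696131
     = 0.16041531

Step 2: Apply Bayes' theorem for P(D|+)
P(D|+) = P(+|D)P(D) / P(+)
       = 0.03345400 / 0.16041531
       = 0.2085
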